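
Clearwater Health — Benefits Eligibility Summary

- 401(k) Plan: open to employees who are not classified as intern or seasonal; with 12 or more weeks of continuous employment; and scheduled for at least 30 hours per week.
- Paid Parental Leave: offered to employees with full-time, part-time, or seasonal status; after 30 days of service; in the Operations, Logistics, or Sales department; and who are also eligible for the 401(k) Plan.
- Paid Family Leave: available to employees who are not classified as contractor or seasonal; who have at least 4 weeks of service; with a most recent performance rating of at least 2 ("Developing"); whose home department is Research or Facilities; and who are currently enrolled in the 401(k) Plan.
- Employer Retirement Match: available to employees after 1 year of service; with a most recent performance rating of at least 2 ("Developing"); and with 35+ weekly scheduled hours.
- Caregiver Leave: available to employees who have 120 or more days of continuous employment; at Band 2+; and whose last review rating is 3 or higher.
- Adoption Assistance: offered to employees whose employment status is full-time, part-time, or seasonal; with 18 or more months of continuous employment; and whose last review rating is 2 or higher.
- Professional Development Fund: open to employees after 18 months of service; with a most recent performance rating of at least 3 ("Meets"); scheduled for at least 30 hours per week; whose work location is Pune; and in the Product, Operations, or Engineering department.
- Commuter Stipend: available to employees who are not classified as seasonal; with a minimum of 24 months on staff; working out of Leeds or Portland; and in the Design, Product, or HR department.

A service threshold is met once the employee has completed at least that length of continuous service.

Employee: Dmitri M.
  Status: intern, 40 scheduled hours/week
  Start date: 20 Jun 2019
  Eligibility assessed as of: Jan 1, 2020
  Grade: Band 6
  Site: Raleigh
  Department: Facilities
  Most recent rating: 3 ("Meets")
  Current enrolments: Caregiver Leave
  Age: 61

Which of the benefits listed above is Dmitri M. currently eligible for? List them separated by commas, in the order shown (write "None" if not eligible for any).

Service from 20 Jun 2019 to Jan 1, 2020: 195 days.
401(k) Plan — status intern ✗ (excluded) → not eligible.
Paid Parental Leave — status intern ✗ (requires full-time, part-time, or seasonal) → not eligible.
Paid Family Leave — status intern ✓ (not excluded); service 195 days ≥ 4 weeks (≈28 days) ✓; rating 3 ≥ 2 ✓; dept Facilities ✓; not enrolled in 401(k) Plan ✗ → not eligible.
Employer Retirement Match — service 195 days < 1 year (≈365 days) ✗ → not eligible.
Caregiver Leave — service 195 days ≥ 120 days ✓; grade Band 6 ≥ Band 2 ✓; rating 3 ≥ 3 ✓ → eligible.
Adoption Assistance — status intern ✗ (requires full-time, part-time, or seasonal) → not eligible.
Professional Development Fund — service 195 days < 18 months (≈540 days) ✗ → not eligible.
Commuter Stipend — status intern ✓ (not excluded); service 195 days < 24 months (≈720 days) ✗ → not eligible.

Caregiver Leave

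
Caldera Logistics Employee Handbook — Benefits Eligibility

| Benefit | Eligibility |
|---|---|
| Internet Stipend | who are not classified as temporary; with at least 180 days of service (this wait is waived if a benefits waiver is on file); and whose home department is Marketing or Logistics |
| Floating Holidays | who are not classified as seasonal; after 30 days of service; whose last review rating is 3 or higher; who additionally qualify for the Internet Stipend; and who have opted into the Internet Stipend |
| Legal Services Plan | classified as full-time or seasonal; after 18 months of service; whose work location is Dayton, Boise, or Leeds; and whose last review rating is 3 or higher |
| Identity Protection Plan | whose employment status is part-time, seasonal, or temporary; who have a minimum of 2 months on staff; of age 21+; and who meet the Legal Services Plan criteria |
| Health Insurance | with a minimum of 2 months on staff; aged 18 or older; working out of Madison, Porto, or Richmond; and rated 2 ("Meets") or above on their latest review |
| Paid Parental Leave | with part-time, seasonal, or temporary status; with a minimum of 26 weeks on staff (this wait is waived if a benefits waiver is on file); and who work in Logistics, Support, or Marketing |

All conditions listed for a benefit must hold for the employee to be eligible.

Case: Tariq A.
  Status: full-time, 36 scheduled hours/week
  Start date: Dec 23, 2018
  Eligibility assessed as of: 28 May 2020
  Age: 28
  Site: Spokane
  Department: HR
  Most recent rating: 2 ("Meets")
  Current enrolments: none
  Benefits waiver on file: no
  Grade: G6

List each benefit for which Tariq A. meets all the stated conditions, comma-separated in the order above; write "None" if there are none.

Service from Dec 23, 2018 to 28 May 2020: 522 days.
Internet Stipend — status full-time ✓ (not excluded); no waiver, service 522 days ≥ 180 days ✓; dept HR ✗ → not eligible.
Floating Holidays — status full-time ✓ (not excluded); service 522 days ≥ 30 days ✓; rating 2 < 3 ✗ → not eligible.
Legal Services Plan — status full-time ✓; service 522 days < 18 months (≈540 days) ✗ → not eligible.
Identity Protection Plan — status full-time ✗ (requires part-time, seasonal, or temporary) → not eligible.
Health Insurance — service 522 days ≥ 2 months (≈60 days) ✓; age 28 ≥ 18 ✓; site Spokane ✗ (not Madison, Porto, or Richmond) → not eligible.
Paid Parental Leave — status full-time ✗ (requires part-time, seasonal, or temporary) → not eligible.

None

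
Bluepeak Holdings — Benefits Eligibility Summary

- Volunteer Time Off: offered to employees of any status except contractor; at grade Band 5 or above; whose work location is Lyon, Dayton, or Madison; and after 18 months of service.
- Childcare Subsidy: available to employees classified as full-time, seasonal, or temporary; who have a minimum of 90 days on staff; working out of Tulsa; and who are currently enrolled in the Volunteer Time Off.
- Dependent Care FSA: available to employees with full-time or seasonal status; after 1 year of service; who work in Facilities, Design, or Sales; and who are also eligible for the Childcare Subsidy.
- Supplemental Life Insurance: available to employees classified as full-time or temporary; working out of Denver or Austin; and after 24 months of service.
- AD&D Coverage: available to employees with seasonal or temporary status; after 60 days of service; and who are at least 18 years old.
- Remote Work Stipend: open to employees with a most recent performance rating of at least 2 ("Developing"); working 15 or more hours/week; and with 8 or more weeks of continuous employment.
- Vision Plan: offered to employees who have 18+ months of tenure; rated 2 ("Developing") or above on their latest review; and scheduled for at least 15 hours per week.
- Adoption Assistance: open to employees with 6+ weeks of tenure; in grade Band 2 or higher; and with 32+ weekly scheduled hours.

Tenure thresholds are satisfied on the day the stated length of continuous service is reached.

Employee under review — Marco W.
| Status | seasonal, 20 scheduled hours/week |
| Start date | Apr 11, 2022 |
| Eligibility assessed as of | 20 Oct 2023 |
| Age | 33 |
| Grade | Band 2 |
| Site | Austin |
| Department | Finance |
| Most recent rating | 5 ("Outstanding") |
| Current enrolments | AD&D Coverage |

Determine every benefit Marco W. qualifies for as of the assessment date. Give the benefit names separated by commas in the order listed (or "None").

Service from Apr 11, 2022 to 20 Oct 2023: 557 days.
Volunteer Time Off — status seasonal ✓ (not excluded); grade Band 2 < Band 5 ✗ → not eligible.
Childcare Subsidy — status seasonal ✓; service 557 days ≥ 90 days ✓; site Austin ✗ (not Tulsa) → not eligible.
Dependent Care FSA — status seasonal ✓; service 557 days ≥ 1 year (≈365 days) ✓; dept Finance ✗ → not eligible.
Supplemental Life Insurance — status seasonal ✗ (requires full-time or temporary) → not eligible.
AD&D Coverage — status seasonal ✓; service 557 days ≥ 60 days ✓; age 33 ≥ 18 ✓ → eligible.
Remote Work Stipend — rating 5 ≥ 2 ✓; 20 hrs/wk ≥ 15 ✓; service 557 days ≥ 8 weeks (≈56 days) ✓ → eligible.
Vision Plan — service 557 days ≥ 18 months (≈540 days) ✓; rating 5 ≥ 2 ✓; 20 hrs/wk ≥ 15 ✓ → eligible.
Adoption Assistance — service 557 days ≥ 6 weeks (≈42 days) ✓; grade Band 2 ≥ Band 2 ✓; 20 hrs/wk < 32 ✗ → not eligible.

AD&D Coverage, Remote Work Stipend, Vision Plan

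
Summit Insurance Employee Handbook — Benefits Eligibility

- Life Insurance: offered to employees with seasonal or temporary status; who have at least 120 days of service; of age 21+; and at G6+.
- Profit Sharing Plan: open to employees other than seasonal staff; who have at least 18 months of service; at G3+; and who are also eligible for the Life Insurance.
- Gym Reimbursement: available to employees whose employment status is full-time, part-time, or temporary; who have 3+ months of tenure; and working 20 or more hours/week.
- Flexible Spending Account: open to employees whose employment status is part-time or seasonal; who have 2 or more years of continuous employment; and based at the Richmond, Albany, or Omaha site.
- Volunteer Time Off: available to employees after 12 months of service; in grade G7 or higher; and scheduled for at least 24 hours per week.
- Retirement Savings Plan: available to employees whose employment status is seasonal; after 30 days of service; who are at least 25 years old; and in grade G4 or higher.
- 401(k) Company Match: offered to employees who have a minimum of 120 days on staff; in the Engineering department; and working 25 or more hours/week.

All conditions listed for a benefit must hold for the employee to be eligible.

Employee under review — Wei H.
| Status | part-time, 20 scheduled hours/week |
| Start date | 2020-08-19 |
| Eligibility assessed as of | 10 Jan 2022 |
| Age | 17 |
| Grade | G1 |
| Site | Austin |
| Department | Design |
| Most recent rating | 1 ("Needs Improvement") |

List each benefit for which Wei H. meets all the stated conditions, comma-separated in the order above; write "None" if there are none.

Service from 2020-08-19 to 10 Jan 2022: 509 days.
Life Insurance — status part-time ✗ (requires seasonal or temporary) → not eligible.
Profit Sharing Plan — status part-time ✓ (not excluded); service 509 days < 18 months (≈540 days) ✗ → not eligible.
Gym Reimbursement — status part-time ✓; service 509 days ≥ 3 months (≈90 days) ✓; 20 hrs/wk ≥ 20 ✓ → eligible.
Flexible Spending Account — status part-time ✓; service 509 days < 2 years (≈730 days) ✗ → not eligible.
Volunteer Time Off — service 509 days ≥ 12 months (≈360 days) ✓; grade G1 < G7 ✗ → not eligible.
Retirement Savings Plan — status part-time ✗ (requires seasonal) → not eligible.
401(k) Company Match — service 509 days ≥ 120 days ✓; dept Design ✗ → not eligible.

Gym Reimbursement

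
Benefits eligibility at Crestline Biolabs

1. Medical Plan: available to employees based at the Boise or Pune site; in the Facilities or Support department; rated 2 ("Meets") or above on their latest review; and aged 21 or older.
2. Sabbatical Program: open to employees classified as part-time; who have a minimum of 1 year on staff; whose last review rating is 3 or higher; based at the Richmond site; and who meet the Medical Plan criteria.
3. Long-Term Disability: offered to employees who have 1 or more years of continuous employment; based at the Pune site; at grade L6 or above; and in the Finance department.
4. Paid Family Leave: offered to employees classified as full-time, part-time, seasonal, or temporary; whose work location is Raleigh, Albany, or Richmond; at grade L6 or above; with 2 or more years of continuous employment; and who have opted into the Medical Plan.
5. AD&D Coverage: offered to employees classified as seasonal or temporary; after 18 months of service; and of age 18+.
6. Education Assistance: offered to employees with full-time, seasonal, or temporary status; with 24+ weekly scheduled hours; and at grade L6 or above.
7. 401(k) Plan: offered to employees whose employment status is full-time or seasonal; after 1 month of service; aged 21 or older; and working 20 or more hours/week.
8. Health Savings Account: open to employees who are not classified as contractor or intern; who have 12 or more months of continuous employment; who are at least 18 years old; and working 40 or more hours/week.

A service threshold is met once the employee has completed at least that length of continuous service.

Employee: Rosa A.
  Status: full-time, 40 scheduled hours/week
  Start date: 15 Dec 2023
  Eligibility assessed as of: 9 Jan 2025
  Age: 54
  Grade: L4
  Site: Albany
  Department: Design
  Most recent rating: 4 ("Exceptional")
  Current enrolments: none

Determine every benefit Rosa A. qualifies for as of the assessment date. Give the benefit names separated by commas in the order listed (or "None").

401(k) Plan, Health Savings Account

Service from 15 Dec 2023 to 9 Jan 2025: 391 days.
Medical Plan — site Albany ✗ (not Boise or Pune) → not eligible.
Sabbatical Program — status full-time ✗ (requires part-time) → not eligible.
Long-Term Disability — service 391 days ≥ 1 year (≈365 days) ✓; site Albany ✗ (not Pune) → not eligible.
Paid Family Leave — status full-time ✓; site Albany ✓; grade L4 < L6 ✗ → not eligible.
AD&D Coverage — status full-time ✗ (requires seasonal or temporary) → not eligible.
Education Assistance — status full-time ✓; 40 hrs/wk ≥ 24 ✓; grade L4 < L6 ✗ → not eligible.
401(k) Plan — status full-time ✓; service 391 days ≥ 1 month (≈30 days) ✓; age 54 ≥ 21 ✓; 40 hrs/wk ≥ 20 ✓ → eligible.
Health Savings Account — status full-time ✓ (not excluded); service 391 days ≥ 12 months (≈360 days) ✓; age 54 ≥ 18 ✓; 40 hrs/wk ≥ 40 ✓ → eligible.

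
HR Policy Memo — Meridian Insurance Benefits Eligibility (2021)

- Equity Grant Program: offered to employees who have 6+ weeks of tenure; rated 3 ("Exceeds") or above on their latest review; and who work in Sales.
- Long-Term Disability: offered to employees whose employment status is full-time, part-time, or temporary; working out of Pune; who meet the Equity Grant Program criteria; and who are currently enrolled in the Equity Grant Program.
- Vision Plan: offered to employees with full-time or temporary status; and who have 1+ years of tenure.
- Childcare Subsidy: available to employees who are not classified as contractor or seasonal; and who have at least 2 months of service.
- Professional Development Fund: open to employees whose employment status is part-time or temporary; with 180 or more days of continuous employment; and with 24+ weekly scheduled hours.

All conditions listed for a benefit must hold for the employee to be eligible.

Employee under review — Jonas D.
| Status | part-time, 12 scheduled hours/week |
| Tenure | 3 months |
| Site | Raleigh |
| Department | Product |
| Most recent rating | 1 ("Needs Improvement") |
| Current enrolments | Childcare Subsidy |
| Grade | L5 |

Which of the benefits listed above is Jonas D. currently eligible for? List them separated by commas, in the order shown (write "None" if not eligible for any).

Childcare Subsidy

Equity Grant Program — service 3 months ≥ 6 weeks (≈42 days) ✓; rating 1 < 3 ✗ → not eligible.
Long-Term Disability — status part-time ✓; site Raleigh ✗ (not Pune) → not eligible.
Vision Plan — status part-time ✗ (requires full-time or temporary) → not eligible.
Childcare Subsidy — status part-time ✓ (not excluded); service 3 months ≥ 2 months ✓ → eligible.
Professional Development Fund — status part-time ✓; service 3 months < 180 days ✗ → not eligible.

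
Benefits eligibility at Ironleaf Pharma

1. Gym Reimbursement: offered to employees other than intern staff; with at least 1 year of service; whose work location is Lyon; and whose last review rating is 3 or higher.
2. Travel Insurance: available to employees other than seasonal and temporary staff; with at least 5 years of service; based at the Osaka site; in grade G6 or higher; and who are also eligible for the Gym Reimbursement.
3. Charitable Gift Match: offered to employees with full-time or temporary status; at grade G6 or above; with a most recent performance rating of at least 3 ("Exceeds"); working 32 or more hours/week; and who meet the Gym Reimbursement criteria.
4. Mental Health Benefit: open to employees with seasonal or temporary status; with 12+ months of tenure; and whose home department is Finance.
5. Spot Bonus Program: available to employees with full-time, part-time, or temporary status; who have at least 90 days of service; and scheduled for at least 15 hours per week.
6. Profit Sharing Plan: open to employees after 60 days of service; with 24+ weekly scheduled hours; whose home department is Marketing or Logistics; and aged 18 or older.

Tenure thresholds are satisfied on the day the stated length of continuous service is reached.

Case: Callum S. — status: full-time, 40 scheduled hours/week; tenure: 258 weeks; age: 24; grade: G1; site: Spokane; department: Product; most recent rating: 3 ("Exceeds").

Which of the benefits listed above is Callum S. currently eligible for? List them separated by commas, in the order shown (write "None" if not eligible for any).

Spot Bonus Program

Gym Reimbursement — status full-time ✓ (not excluded); service 258 weeks ≥ 1 year (≈365 days) ✓; site Spokane ✗ (not Lyon) → not eligible.
Travel Insurance — status full-time ✓ (not excluded); service 258 weeks < 5 years (≈1825 days) ✗ → not eligible.
Charitable Gift Match — status full-time ✓; grade G1 < G6 ✗ → not eligible.
Mental Health Benefit — status full-time ✗ (requires seasonal or temporary) → not eligible.
Spot Bonus Program — status full-time ✓; service 258 weeks ≥ 90 days ✓; 40 hrs/wk ≥ 15 ✓ → eligible.
Profit Sharing Plan — service 258 weeks ≥ 60 days ✓; 40 hrs/wk ≥ 24 ✓; dept Product ✗ → not eligible.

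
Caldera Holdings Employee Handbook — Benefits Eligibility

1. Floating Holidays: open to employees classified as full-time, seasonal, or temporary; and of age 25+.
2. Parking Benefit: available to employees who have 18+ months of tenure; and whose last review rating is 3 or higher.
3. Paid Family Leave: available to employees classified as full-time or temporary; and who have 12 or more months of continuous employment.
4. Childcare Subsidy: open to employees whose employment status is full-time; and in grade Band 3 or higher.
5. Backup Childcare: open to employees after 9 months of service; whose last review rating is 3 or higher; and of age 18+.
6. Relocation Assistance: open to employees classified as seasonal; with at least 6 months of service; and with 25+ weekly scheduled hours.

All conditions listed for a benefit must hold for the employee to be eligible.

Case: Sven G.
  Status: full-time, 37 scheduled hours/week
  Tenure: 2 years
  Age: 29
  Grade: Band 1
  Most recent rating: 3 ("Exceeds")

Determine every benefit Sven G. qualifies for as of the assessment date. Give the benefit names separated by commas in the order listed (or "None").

Floating Holidays, Parking Benefit, Paid Family Leave, Backup Childcare

Floating Holidays — status full-time ✓; age 29 ≥ 25 ✓ → eligible.
Parking Benefit — service 2 years ≥ 18 months (≈540 days) ✓; rating 3 ≥ 3 ✓ → eligible.
Paid Family Leave — status full-time ✓; service 2 years ≥ 12 months (≈360 days) ✓ → eligible.
Childcare Subsidy — status full-time ✓; grade Band 1 < Band 3 ✗ → not eligible.
Backup Childcare — service 2 years ≥ 9 months (≈270 days) ✓; rating 3 ≥ 3 ✓; age 29 ≥ 18 ✓ → eligible.
Relocation Assistance — status full-time ✗ (requires seasonal) → not eligible.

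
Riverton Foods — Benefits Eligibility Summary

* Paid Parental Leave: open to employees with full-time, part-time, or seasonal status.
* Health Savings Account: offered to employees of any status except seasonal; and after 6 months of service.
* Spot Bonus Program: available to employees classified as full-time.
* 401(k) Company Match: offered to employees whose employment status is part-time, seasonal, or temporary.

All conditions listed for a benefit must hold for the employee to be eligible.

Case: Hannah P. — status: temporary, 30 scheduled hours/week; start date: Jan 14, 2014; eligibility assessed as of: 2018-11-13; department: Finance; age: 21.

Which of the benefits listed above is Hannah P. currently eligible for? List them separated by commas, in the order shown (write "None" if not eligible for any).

Service from Jan 14, 2014 to 2018-11-13: 1764 days.
Paid Parental Leave — status temporary ✗ (requires full-time, part-time, or seasonal) → not eligible.
Health Savings Account — status temporary ✓ (not excluded); service 1764 days ≥ 6 months (≈180 days) ✓ → eligible.
Spot Bonus Program — status temporary ✗ (requires full-time) → not eligible.
401(k) Company Match — status temporary ✓ → eligible.

Health Savings Account, 401(k) Company Match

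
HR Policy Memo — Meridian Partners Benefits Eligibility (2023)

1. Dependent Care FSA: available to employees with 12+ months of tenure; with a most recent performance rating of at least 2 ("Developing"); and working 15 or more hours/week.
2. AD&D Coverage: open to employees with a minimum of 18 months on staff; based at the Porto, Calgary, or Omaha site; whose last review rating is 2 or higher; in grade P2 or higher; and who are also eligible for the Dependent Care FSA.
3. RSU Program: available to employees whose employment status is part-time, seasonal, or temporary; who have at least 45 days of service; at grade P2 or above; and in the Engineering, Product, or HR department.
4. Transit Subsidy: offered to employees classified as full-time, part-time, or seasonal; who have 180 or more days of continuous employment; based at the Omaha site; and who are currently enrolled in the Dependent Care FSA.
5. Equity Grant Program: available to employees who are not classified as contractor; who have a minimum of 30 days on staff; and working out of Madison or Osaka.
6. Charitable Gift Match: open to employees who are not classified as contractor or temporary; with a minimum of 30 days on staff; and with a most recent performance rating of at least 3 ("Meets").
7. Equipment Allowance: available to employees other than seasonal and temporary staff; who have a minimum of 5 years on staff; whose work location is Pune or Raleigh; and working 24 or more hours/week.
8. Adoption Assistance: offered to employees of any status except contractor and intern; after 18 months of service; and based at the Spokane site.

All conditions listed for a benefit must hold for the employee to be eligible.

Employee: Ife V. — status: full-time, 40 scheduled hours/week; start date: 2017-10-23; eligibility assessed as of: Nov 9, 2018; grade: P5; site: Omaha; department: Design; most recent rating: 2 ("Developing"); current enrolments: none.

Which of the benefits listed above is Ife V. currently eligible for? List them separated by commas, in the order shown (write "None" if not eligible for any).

Dependent Care FSA

Service from 2017-10-23 to Nov 9, 2018: 382 days.
Dependent Care FSA — service 382 days ≥ 12 months (≈360 days) ✓; rating 2 ≥ 2 ✓; 40 hrs/wk ≥ 15 ✓ → eligible.
AD&D Coverage — service 382 days < 18 months (≈540 days) ✗ → not eligible.
RSU Program — status full-time ✗ (requires part-time, seasonal, or temporary) → not eligible.
Transit Subsidy — status full-time ✓; service 382 days ≥ 180 days ✓; site Omaha ✓; not enrolled in Dependent Care FSA ✗ → not eligible.
Equity Grant Program — status full-time ✓ (not excluded); service 382 days ≥ 30 days ✓; site Omaha ✗ (not Madison or Osaka) → not eligible.
Charitable Gift Match — status full-time ✓ (not excluded); service 382 days ≥ 30 days ✓; rating 2 < 3 ✗ → not eligible.
Equipment Allowance — status full-time ✓ (not excluded); service 382 days < 5 years (≈1825 days) ✗ → not eligible.
Adoption Assistance — status full-time ✓ (not excluded); service 382 days < 18 months (≈540 days) ✗ → not eligible.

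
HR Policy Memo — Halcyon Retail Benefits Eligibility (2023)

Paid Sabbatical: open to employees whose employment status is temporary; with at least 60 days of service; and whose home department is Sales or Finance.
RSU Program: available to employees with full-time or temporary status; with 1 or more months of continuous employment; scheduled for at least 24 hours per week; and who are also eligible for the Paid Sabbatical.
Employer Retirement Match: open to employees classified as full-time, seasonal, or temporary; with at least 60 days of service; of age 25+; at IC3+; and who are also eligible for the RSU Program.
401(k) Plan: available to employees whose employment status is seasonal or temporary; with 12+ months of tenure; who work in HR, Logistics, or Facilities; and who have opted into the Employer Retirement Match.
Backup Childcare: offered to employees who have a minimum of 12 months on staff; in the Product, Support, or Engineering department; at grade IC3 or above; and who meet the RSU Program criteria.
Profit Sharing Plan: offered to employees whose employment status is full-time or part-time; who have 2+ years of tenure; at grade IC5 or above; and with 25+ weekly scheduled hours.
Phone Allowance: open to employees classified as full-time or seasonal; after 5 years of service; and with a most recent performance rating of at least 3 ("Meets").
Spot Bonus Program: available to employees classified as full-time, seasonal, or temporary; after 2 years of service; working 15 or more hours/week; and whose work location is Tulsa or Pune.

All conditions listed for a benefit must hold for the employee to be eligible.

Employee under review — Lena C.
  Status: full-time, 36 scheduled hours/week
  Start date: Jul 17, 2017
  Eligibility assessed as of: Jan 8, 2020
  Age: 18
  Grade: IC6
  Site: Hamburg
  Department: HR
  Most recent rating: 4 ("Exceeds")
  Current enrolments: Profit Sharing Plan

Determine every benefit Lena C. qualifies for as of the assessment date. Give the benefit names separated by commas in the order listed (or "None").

Profit Sharing Plan

Service from Jul 17, 2017 to Jan 8, 2020: 905 days.
Paid Sabbatical — status full-time ✗ (requires temporary) → not eligible.
RSU Program — status full-time ✓; service 905 days ≥ 1 month (≈30 days) ✓; 36 hrs/wk ≥ 24 ✓; not eligible for Paid Sabbatical ✗ → not eligible.
Employer Retirement Match — status full-time ✓; service 905 days ≥ 60 days ✓; age 18 < 25 ✗ → not eligible.
401(k) Plan — status full-time ✗ (requires seasonal or temporary) → not eligible.
Backup Childcare — service 905 days ≥ 12 months (≈360 days) ✓; dept HR ✗ → not eligible.
Profit Sharing Plan — status full-time ✓; service 905 days ≥ 2 years (≈730 days) ✓; grade IC6 ≥ IC5 ✓; 36 hrs/wk ≥ 25 ✓ → eligible.
Phone Allowance — status full-time ✓; service 905 days < 5 years (≈1825 days) ✗ → not eligible.
Spot Bonus Program — status full-time ✓; service 905 days ≥ 2 years (≈730 days) ✓; 36 hrs/wk ≥ 15 ✓; site Hamburg ✗ (not Tulsa or Pune) → not eligible.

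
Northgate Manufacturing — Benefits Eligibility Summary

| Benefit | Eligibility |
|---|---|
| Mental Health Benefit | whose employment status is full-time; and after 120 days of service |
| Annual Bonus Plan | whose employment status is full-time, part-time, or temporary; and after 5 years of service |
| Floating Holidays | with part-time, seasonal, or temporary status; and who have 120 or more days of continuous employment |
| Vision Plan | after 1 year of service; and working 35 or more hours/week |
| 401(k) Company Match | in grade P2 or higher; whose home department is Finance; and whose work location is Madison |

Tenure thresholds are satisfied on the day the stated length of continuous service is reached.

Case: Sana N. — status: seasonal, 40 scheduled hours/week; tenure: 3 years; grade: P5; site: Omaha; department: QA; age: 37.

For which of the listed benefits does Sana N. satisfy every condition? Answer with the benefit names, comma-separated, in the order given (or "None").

Mental Health Benefit — status seasonal ✗ (requires full-time) → not eligible.
Annual Bonus Plan — status seasonal ✗ (requires full-time, part-time, or temporary) → not eligible.
Floating Holidays — status seasonal ✓; service 3 years ≥ 120 days ✓ → eligible.
Vision Plan — service 3 years ≥ 1 year ✓; 40 hrs/wk ≥ 35 ✓ → eligible.
401(k) Company Match — grade P5 ≥ P2 ✓; dept QA ✗ → not eligible.

Floating Holidays, Vision Plan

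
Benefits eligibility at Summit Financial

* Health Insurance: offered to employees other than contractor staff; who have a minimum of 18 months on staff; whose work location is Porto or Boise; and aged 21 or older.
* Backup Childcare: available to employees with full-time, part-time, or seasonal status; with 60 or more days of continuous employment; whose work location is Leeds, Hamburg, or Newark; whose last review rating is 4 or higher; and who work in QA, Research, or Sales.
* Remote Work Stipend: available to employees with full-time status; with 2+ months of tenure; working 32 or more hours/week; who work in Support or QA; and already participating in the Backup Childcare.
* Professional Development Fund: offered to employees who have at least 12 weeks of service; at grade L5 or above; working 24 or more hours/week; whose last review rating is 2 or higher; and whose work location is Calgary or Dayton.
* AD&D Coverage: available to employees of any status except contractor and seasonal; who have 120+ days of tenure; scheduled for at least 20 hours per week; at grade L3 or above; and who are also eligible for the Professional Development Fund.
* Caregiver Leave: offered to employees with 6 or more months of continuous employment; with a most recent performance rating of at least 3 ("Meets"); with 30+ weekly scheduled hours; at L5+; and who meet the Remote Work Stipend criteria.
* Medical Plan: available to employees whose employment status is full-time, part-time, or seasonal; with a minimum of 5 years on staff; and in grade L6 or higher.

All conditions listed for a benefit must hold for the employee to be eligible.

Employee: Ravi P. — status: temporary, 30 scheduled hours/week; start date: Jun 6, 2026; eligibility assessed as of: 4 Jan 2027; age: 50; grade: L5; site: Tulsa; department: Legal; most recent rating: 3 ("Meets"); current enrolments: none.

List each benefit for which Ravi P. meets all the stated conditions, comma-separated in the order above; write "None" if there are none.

None

Service from Jun 6, 2026 to 4 Jan 2027: 212 days.
Health Insurance — status temporary ✓ (not excluded); service 212 days < 18 months (≈540 days) ✗ → not eligible.
Backup Childcare — status temporary ✗ (requires full-time, part-time, or seasonal) → not eligible.
Remote Work Stipend — status temporary ✗ (requires full-time) → not eligible.
Professional Development Fund — service 212 days ≥ 12 weeks (≈84 days) ✓; grade L5 ≥ L5 ✓; 30 hrs/wk ≥ 24 ✓; rating 3 ≥ 2 ✓; site Tulsa ✗ (not Calgary or Dayton) → not eligible.
AD&D Coverage — status temporary ✓ (not excluded); service 212 days ≥ 120 days ✓; 30 hrs/wk ≥ 20 ✓; grade L5 ≥ L3 ✓; not eligible for Professional Development Fund ✗ → not eligible.
Caregiver Leave — service 212 days ≥ 6 months (≈180 days) ✓; rating 3 ≥ 3 ✓; 30 hrs/wk ≥ 30 ✓; grade L5 ≥ L5 ✓; not eligible for Remote Work Stipend ✗ → not eligible.
Medical Plan — status temporary ✗ (requires full-time, part-time, or seasonal) → not eligible.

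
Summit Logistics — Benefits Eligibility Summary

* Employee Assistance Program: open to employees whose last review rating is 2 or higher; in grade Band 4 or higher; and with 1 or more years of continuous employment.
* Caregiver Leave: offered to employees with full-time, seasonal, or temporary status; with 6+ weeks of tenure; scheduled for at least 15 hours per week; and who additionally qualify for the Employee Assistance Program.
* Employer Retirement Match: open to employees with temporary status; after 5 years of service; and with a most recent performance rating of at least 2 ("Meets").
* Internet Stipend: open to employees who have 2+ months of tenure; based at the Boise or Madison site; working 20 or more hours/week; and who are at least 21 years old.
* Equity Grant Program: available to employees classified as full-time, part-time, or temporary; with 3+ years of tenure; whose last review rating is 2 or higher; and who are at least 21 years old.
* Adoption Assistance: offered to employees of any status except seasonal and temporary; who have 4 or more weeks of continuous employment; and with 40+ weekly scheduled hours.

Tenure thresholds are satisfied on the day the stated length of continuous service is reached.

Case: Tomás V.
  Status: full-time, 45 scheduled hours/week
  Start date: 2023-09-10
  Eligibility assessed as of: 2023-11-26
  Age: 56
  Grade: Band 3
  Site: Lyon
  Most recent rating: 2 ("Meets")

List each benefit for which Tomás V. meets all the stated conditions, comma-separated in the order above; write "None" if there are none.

Adoption Assistance

Service from 2023-09-10 to 2023-11-26: 77 days.
Employee Assistance Program — rating 2 ≥ 2 ✓; grade Band 3 < Band 4 ✗ → not eligible.
Caregiver Leave — status full-time ✓; service 77 days ≥ 6 weeks (≈42 days) ✓; 45 hrs/wk ≥ 15 ✓; not eligible for Employee Assistance Program ✗ → not eligible.
Employer Retirement Match — status full-time ✗ (requires temporary) → not eligible.
Internet Stipend — service 77 days ≥ 2 months (≈60 days) ✓; site Lyon ✗ (not Boise or Madison) → not eligible.
Equity Grant Program — status full-time ✓; service 77 days < 3 years (≈1095 days) ✗ → not eligible.
Adoption Assistance — status full-time ✓ (not excluded); service 77 days ≥ 4 weeks (≈28 days) ✓; 45 hrs/wk ≥ 40 ✓ → eligible.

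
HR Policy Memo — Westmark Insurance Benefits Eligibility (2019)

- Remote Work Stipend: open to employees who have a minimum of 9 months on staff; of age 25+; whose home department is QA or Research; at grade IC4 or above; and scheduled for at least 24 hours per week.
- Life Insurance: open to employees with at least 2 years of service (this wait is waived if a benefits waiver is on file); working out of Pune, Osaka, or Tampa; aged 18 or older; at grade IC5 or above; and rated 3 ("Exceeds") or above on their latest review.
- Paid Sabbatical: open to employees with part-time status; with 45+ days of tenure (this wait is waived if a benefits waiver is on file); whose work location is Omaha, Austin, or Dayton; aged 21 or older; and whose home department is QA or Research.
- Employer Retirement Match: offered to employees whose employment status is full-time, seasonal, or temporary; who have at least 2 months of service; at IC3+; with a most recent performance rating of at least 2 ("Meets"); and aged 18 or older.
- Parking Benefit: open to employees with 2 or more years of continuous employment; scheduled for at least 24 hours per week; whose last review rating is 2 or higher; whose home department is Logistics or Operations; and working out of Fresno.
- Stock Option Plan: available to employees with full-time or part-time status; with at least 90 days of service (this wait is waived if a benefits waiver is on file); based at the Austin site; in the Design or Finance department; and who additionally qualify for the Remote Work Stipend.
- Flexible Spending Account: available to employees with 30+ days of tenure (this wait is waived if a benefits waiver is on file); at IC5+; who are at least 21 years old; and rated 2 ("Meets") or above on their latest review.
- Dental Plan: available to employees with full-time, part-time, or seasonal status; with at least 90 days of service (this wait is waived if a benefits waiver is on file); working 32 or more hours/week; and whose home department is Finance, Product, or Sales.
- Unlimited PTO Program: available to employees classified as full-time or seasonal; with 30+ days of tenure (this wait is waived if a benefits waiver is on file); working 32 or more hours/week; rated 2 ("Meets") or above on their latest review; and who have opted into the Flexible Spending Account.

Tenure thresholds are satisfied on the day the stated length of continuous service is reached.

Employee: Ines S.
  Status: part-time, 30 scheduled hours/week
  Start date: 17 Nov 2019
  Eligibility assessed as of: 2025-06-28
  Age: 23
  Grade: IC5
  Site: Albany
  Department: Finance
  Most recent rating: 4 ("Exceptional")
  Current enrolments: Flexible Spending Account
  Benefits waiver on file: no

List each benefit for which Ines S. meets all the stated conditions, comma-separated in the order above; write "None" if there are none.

Service from 17 Nov 2019 to 2025-06-28: 2050 days.
Remote Work Stipend — service 2050 days ≥ 9 months (≈270 days) ✓; age 23 < 25 ✗ → not eligible.
Life Insurance — no waiver, service 2050 days ≥ 2 years (≈730 days) ✓; site Albany ✗ (not Pune, Osaka, or Tampa) → not eligible.
Paid Sabbatical — status part-time ✓; no waiver, service 2050 days ≥ 45 days ✓; site Albany ✗ (not Omaha, Austin, or Dayton) → not eligible.
Employer Retirement Match — status part-time ✗ (requires full-time, seasonal, or temporary) → not eligible.
Parking Benefit — service 2050 days ≥ 2 years (≈730 days) ✓; 30 hrs/wk ≥ 24 ✓; rating 4 ≥ 2 ✓; dept Finance ✗ → not eligible.
Stock Option Plan — status part-time ✓; no waiver, service 2050 days ≥ 90 days ✓; site Albany ✗ (not Austin) → not eligible.
Flexible Spending Account — no waiver, service 2050 days ≥ 30 days ✓; grade IC5 ≥ IC5 ✓; age 23 ≥ 21 ✓; rating 4 ≥ 2 ✓ → eligible.
Dental Plan — status part-time ✓; no waiver, service 2050 days ≥ 90 days ✓; 30 hrs/wk < 32 ✗ → not eligible.
Unlimited PTO Program — status part-time ✗ (requires full-time or seasonal) → not eligible.

Flexible Spending Account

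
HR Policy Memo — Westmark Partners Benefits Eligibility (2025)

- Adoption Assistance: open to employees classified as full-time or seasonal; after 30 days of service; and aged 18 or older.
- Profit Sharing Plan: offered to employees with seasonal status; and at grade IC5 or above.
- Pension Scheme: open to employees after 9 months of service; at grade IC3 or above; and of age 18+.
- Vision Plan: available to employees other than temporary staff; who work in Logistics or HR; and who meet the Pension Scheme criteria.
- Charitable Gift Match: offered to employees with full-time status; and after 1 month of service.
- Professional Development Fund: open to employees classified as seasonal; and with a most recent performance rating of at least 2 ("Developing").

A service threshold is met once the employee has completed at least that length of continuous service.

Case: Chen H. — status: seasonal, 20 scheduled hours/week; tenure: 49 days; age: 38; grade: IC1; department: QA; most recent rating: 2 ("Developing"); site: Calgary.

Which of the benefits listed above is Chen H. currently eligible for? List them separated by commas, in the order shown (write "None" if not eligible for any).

Adoption Assistance, Professional Development Fund

Adoption Assistance — status seasonal ✓; service 49 days ≥ 30 days ✓; age 38 ≥ 18 ✓ → eligible.
Profit Sharing Plan — status seasonal ✓; grade IC1 < IC5 ✗ → not eligible.
Pension Scheme — service 49 days < 9 months (≈270 days) ✗ → not eligible.
Vision Plan — status seasonal ✓ (not excluded); dept QA ✗ → not eligible.
Charitable Gift Match — status seasonal ✗ (requires full-time) → not eligible.
Professional Development Fund — status seasonal ✓; rating 2 ≥ 2 ✓ → eligible.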